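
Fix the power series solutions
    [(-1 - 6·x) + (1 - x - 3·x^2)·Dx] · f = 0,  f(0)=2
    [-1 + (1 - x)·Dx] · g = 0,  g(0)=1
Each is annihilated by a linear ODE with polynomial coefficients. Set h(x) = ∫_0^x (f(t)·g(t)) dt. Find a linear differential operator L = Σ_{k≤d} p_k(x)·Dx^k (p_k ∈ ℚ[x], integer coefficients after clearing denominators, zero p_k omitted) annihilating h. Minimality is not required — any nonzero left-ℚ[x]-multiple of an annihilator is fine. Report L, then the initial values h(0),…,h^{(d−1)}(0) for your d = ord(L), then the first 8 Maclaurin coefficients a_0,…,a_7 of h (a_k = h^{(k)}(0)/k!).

L = (-2 - 4·x + 9·x^2)·Dx + (1 - 2·x - 2·x^2 + 3·x^3)·Dx^2  (order 2).
h: a_k = 0, 2, 2, 4, 13/2, 64/5, 24, 338/7, …
ICs: h(0) = 0, h′(0) = 2.

f: a_k = 2, 2, 8, 14, 38, 80, 194, 434, …
g: a_k = 1, 1, 1, 1, 1, 1, 1, 1, …
L₀ := L_f ⊗_s L_g (sym. prod.), ord ≤ 1.
h=∫h₀ ⇒ L = L₀·Dx.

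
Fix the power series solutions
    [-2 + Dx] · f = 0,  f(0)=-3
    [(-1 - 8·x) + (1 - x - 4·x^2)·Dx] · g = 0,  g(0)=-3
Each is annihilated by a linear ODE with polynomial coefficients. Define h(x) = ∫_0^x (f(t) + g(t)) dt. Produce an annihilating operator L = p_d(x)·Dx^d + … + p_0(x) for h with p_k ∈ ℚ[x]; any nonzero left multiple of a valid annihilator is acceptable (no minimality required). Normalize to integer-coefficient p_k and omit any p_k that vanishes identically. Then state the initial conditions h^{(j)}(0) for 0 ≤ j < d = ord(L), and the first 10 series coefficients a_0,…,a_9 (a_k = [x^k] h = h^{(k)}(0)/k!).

f: a_k = -3, -6, -6, -4, -2, -4/5, -4/15, -8/105, -2/105, -4/945, …
g: a_k = -3, -3, -15, -27, -87, -195, -543, -1323, -3495, -8787, …
Sum ⇒ L₀ = lclm(L_f,L_g) in ℚ(x)⟨Dx⟩.
h=∫₀ˣh₀: take L = L₀·Dx.
L = (16 + 20·x + 240·x^2 + 128·x^3)·Dx + (-6 - 32·x - 124·x^2 + 32·x^3 + 64·x^4)·Dx^2 + (-1 + 11·x + 2·x^2 - 48·x^3 - 32·x^4)·Dx^3  (order 3).
h: a_k = 0, -6, -9/2, -7, -31/4, -89/5, -979/30, -8149/105, -138923/840, -366977/945, …
ICs: h(0) = 0, h′(0) = -6, h′′(0) = -9.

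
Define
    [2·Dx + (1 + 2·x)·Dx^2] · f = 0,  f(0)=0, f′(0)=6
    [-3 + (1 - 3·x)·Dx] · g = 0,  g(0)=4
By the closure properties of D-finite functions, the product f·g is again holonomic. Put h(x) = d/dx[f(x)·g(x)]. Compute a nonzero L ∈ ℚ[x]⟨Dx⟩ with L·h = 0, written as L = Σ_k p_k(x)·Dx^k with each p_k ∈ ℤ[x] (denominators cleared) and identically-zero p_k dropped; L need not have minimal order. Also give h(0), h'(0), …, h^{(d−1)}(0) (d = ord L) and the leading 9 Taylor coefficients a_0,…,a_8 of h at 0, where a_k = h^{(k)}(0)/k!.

L = 24 + (5 + 30·x)·Dx + (-1 + x + 6·x^2)·Dx^2  (order 2).
h: a_k = 24, 96, 528, 1920, 7584, 132672/5, 472032/5, 11221248/35, 38086752/35, …
ICs: h(0) = 24, h′(0) = 96.

f: a_k = 0, 6, -6, 8, -12, 96/5, -32, 384/7, -96, …
g: a_k = 4, 12, 36, 108, 324, 972, 2916, 8748, 26244, …
Sym-product of L_f,L_g gives L₀ (≤ ord 2).
Derive L from L₀ (diff closure).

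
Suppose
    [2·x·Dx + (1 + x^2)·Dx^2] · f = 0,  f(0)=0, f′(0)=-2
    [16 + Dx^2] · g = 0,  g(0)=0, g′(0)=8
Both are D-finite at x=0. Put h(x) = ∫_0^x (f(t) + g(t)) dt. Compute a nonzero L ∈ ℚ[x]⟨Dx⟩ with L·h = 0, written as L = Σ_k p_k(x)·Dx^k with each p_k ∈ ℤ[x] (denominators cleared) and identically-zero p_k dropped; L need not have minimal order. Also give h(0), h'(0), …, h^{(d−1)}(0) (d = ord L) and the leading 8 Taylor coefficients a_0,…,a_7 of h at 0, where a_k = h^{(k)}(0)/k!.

L = (64·x + 704·x^3 + 256·x^5)·Dx^2 + (112 + 416·x^2 + 432·x^4 + 128·x^6)·Dx^3 + (4·x + 44·x^3 + 16·x^5)·Dx^4 + (7 + 26·x^2 + 27·x^4 + 8·x^6)·Dx^5  (order 5).
h: a_k = 0, 0, 3, 0, -31/6, 0, 25/9, 0, …
ICs: h(0) = 0, h′(0) = 0, h′′(0) = 6, h′′′(0) = 0, h′′′′(0) = -124.

f: a_k = 0, -2, 0, 2/3, 0, -2/5, 0, 2/7, …
g: a_k = 0, 8, 0, -64/3, 0, 256/15, 0, -2048/315, …
Sum ⇒ L₀ = lclm(L_f,L_g) in ℚ(x)⟨Dx⟩.
∫: right-multiply L₀ by Dx.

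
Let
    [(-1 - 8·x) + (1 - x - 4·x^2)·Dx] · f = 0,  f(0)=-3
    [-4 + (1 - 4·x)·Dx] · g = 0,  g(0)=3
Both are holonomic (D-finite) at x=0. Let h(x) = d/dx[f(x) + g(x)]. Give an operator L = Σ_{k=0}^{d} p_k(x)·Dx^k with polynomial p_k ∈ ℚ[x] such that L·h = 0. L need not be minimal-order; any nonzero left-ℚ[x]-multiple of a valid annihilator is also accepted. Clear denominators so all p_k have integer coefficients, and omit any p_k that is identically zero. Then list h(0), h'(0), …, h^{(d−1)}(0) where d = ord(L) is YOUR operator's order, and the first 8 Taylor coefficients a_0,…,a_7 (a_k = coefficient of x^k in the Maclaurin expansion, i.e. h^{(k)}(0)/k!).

L = (264 - 384·x + 6912·x^2 - 6144·x^3 + 6144·x^4) + (-21 - 264·x - 96·x^2 + 4608·x^3 - 5376·x^4 + 6144·x^5)·Dx + (-1 + 41·x - 228·x^2 + 288·x^3 + 256·x^4 - 768·x^5 + 1024·x^6)·Dx^2  (order 2).
h: a_k = 9, 66, 495, 2724, 14385, 70470, 334803, 1544904, …
ICs: h(0) = 9, h′(0) = 66.

f: a_k = -3, -3, -15, -27, -87, -195, -543, -1323, …
g: a_k = 3, 12, 48, 192, 768, 3072, 12288, 49152, …
Sum ⇒ L₀ = lclm(L_f,L_g) in ℚ(x)⟨Dx⟩.
Differentiate: ansatz ord ≤ ord L₀ ⇒ L.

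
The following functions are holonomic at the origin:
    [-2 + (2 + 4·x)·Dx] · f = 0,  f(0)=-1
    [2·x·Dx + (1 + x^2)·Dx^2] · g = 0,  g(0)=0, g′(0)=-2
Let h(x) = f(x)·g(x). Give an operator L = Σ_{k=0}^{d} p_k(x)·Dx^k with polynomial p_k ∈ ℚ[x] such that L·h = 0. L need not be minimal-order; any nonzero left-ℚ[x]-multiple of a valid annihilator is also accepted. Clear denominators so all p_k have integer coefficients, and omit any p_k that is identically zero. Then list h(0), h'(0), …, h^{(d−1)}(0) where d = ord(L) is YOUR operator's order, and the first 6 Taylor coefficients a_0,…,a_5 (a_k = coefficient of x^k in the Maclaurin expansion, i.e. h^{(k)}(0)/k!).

f: a_k = -1, -1, 1/2, -1/2, 5/8, -7/8, …
g: a_k = 0, -2, 0, 2/3, 0, -2/5, …
Sym-product of L_f,L_g gives L₀ (≤ ord 2).
L = (3 - 2·x - x^2) + (-2 - 2·x + 6·x^2 + 4·x^3)·Dx + (1 + 4·x + 5·x^2 + 4·x^3 + 4·x^4)·Dx^2  (order 2).
h: a_k = 0, 2, 2, -5/3, 1/3, -31/60, …
ICs: h(0) = 0, h′(0) = 2.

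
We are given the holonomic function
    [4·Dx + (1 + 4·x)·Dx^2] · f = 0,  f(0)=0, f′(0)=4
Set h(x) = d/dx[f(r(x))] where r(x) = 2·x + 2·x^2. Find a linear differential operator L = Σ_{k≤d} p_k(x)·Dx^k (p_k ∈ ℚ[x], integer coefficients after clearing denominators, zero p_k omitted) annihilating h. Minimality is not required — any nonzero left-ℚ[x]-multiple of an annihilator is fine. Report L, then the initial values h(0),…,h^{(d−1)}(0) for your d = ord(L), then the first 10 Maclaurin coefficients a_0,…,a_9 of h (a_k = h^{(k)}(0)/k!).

f: a_k = 0, 4, -8, 64/3, -64, 1024/5, -2048/3, 16384/7, -8192, 262144/9, …
Substitute x→r, Dx→(1/r')Dx; clear ⇒ L₀.
h=h₀': d/dx-closure on L₀ ⇒ L.
L = (6 + 16·x + 16·x^2) + (1 + 10·x + 24·x^2 + 16·x^3)·Dx  (order 1).
h: a_k = 8, -48, 320, -2176, 14848, -101376, 692224, -4726784, 32276480, -220397568, …
ICs: h(0) = 8.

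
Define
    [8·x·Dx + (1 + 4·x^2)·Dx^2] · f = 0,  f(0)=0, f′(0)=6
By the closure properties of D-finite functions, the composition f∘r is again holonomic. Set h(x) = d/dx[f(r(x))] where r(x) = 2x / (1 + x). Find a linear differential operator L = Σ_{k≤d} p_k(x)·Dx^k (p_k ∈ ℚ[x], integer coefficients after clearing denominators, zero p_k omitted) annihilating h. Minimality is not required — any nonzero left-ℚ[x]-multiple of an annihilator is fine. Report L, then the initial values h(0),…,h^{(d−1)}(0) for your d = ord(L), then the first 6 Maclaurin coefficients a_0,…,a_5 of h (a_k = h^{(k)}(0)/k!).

f: a_k = 0, 6, 0, -8, 0, 96/5, …
Change of var in L_f (x↦r) gives L₀.
h₀' ⇒ L via d/dx closure of L₀.
L = (2 + 34·x) + (1 + 2·x + 17·x^2)·Dx  (order 1).
h: a_k = 12, -24, -156, 720, 1212, -14664, …
ICs: h(0) = 12.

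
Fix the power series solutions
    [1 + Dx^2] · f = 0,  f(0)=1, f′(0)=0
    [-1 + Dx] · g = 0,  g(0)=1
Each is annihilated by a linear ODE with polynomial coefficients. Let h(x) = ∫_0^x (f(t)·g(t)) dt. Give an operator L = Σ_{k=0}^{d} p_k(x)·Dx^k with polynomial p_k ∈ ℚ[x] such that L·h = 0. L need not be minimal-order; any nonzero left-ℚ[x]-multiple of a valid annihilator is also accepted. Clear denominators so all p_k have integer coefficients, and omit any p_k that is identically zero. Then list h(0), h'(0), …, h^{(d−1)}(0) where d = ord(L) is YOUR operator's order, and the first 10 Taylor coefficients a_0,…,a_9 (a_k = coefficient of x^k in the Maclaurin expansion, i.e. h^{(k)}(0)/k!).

f: a_k = 1, 0, -1/2, 0, 1/24, 0, -1/720, 0, 1/40320, 0, …
g: a_k = 1, 1, 1/2, 1/6, 1/24, 1/120, 1/720, 1/5040, 1/40320, 1/362880, …
L₀ := L_f ⊗_s L_g (sym. prod.), ord ≤ 2.
∫: right-multiply L₀ by Dx.
L = 2·Dx - 2·Dx^2 + Dx^3  (order 3).
h: a_k = 0, 1, 1/2, 0, -1/12, -1/30, -1/180, 0, 1/5040, 1/22680, …
ICs: h(0) = 0, h′(0) = 1, h′′(0) = 1.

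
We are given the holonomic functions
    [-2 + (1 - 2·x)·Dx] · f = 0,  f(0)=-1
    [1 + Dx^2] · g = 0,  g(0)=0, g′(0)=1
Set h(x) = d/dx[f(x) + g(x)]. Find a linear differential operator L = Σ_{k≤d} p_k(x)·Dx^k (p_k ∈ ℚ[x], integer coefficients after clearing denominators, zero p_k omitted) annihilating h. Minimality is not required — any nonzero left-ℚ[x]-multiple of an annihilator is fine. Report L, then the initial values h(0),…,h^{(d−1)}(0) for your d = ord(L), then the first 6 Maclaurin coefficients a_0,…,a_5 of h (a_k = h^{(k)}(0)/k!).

f: a_k = -1, -2, -4, -8, -16, -32, …
g: a_k = 0, 1, 0, -1/6, 0, 1/120, …
Weyl lclm of L_f,L_g ⇒ L₀ (ord ≤ 3).
Differentiate: ansatz ord ≤ ord L₀ ⇒ L.
L = (196 - 16·x + 16·x^2) + (-25 + 54·x - 12·x^2 + 8·x^3)·Dx + (196 - 16·x + 16·x^2)·Dx^2 + (-25 + 54·x - 12·x^2 + 8·x^3)·Dx^3  (order 3).
h: a_k = -1, -8, -49/2, -64, -3839/24, -384, …
ICs: h(0) = -1, h′(0) = -8, h′′(0) = -49.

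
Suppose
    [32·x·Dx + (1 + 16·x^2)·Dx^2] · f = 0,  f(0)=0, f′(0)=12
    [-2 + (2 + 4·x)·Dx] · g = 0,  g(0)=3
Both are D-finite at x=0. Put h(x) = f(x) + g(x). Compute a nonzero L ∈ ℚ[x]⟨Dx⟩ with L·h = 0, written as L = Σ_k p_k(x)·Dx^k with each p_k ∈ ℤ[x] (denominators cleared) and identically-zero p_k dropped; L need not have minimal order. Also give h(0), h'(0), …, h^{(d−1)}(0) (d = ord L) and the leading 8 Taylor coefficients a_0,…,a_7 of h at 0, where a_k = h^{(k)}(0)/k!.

f: a_k = 0, 12, 0, -64, 0, 3072/5, 0, -49152/7, …
g: a_k = 3, 3, -3/2, 3/2, -15/8, 21/8, -63/16, 99/16, …
Weyl lclm of L_f,L_g ⇒ L₀ (ord ≤ 3).
L = (-32 - 160·x + 1536·x^2 + 1536·x^3)·Dx + (-35 - 128·x + 1312·x^2 + 6144·x^3 + 5376·x^4)·Dx^2 + (-1 + 30·x + 96·x^2 + 576·x^3 + 1792·x^4 + 1536·x^5)·Dx^3  (order 3).
h: a_k = 3, 15, -3/2, -125/2, -15/8, 24681/40, -63/16, -785739/112, …
ICs: h(0) = 3, h′(0) = 15, h′′(0) = -3.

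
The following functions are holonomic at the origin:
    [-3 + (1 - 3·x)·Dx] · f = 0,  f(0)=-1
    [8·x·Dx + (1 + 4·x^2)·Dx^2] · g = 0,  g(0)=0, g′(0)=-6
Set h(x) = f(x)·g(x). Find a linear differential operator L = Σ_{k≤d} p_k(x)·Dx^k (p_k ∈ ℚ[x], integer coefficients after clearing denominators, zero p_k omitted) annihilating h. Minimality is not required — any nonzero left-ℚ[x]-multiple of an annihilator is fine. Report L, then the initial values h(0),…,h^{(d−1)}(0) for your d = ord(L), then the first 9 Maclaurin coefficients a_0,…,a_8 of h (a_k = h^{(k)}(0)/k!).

f: a_k = -1, -3, -9, -27, -81, -243, -729, -2187, -6561, …
g: a_k = 0, -6, 0, 8, 0, -96/5, 0, 384/7, 0, …
L₀ := L_f ⊗_s L_g (sym. prod.), ord ≤ 2.
L = 24·x + (6 - 8·x + 48·x^2)·Dx + (-1 + 3·x - 4·x^2 + 12·x^3)·Dx^2  (order 2).
h: a_k = 0, 6, 18, 46, 138, 2166/5, 6498/5, 134538/35, 403614/35, …
ICs: h(0) = 0, h′(0) = 6.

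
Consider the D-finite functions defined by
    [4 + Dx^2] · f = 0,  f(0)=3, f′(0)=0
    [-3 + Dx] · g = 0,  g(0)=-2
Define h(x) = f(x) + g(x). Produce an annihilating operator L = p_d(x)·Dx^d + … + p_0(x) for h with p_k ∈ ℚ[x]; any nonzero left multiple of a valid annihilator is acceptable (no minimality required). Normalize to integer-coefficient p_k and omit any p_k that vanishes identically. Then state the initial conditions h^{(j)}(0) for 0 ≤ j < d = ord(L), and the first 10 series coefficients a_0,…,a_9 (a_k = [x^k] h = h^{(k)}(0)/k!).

L = -12 + 4·Dx - 3·Dx^2 + Dx^3  (order 3).
h: a_k = 1, -6, -15, -9, -19/4, -81/20, -55/24, -243/280, -2059/6720, -243/2240, …
ICs: h(0) = 1, h′(0) = -6, h′′(0) = -30.

f: a_k = 3, 0, -6, 0, 2, 0, -4/15, 0, 2/105, 0, …
g: a_k = -2, -6, -9, -9, -27/4, -81/20, -81/40, -243/280, -729/2240, -243/2240, …
L₀ := lclm(L_f,L_g); ord L₀ ≤ 2+1.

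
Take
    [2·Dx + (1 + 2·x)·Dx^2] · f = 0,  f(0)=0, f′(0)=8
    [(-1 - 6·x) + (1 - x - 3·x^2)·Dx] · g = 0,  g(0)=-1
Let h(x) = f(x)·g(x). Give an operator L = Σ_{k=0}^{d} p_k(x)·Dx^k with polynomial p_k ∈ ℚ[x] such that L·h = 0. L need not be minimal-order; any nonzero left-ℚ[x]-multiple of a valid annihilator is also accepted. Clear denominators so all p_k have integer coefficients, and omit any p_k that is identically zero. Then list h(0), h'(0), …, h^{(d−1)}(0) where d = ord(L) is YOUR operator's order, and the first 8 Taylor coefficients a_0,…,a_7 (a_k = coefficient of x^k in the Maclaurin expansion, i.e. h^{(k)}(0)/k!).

L = (8 + 24·x) + (18·x + 30·x^2)·Dx + (-1 - x + 5·x^2 + 6·x^3)·Dx^2  (order 2).
h: a_k = 0, -8, 0, -104/3, -56/3, -2224/15, -808/5, -23784/35, …
ICs: h(0) = 0, h′(0) = -8.

f: a_k = 0, 8, -8, 32/3, -16, 128/5, -128/3, 512/7, …
g: a_k = -1, -1, -4, -7, -19, -40, -97, -217, …
L₀ := L_f ⊗_s L_g (sym. prod.), ord ≤ 2.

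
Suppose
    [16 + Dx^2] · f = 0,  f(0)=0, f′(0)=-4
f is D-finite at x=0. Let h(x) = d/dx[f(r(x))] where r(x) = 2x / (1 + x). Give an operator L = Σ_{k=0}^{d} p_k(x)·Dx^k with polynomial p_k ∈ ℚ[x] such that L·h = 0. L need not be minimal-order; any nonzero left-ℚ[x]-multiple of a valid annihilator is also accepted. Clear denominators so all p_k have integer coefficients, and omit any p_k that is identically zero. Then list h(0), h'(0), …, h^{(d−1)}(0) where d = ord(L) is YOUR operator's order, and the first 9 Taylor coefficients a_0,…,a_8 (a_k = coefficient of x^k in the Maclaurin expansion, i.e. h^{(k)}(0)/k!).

L = (70 + 12·x + 6·x^2) + (6 + 18·x + 18·x^2 + 6·x^3)·Dx + (1 + 4·x + 6·x^2 + 4·x^3 + x^4)·Dx^2  (order 2).
h: a_k = -8, 16, 232, -992, 3464/3, 3120, -758488/45, 1749824/45, -15457432/315, …
ICs: h(0) = -8, h′(0) = 16.

f: a_k = 0, -4, 0, 32/3, 0, -128/15, 0, 1024/315, 0, …
h₀=f(r): pull back L_f along r ⇒ L₀.
h=h₀': d/dx-closure on L₀ ⇒ L.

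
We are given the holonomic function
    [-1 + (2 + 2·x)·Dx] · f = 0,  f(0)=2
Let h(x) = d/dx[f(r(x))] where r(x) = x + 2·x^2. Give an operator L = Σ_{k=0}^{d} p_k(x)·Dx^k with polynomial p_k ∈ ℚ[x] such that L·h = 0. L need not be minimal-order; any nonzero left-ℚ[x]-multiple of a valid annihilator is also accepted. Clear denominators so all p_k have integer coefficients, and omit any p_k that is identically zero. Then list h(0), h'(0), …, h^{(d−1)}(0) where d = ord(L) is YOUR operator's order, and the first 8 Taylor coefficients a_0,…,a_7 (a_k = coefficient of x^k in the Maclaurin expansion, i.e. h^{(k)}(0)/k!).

f: a_k = 2, 1, -1/4, 1/8, -5/64, 7/128, -21/512, 33/1024, …
h₀=f(r): pull back L_f along r ⇒ L₀.
h=h₀': d/dx-closure on L₀ ⇒ L.
L = 7 + (-2 - 10·x - 12·x^2 - 16·x^3)·Dx  (order 1).
h: a_k = 1, 7/2, -21/8, -21/16, 595/128, -567/256, -5537/1024, 17843/2048, …
ICs: h(0) = 1.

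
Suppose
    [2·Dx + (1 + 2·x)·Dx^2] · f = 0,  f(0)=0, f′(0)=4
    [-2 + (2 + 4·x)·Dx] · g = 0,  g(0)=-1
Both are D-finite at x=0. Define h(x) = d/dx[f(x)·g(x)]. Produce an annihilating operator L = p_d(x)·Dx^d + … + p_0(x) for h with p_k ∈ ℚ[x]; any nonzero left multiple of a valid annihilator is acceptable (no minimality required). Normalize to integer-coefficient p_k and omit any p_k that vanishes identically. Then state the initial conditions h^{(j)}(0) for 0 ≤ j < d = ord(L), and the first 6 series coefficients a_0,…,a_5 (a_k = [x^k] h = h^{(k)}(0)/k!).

f: a_k = 0, 4, -4, 16/3, -8, 64/5, …
g: a_k = -1, -1, 1/2, -1/2, 5/8, -7/8, …
Sym-product of L_f,L_g gives L₀ (≤ ord 2).
h=h₀': d/dx-closure on L₀ ⇒ L.
L = 1 + (4 + 8·x)·Dx + (1 + 4·x + 4·x^2)·Dx^2  (order 2).
h: a_k = -4, 0, 2, -16/3, 71/6, -124/5, …
ICs: h(0) = -4, h′(0) = 0.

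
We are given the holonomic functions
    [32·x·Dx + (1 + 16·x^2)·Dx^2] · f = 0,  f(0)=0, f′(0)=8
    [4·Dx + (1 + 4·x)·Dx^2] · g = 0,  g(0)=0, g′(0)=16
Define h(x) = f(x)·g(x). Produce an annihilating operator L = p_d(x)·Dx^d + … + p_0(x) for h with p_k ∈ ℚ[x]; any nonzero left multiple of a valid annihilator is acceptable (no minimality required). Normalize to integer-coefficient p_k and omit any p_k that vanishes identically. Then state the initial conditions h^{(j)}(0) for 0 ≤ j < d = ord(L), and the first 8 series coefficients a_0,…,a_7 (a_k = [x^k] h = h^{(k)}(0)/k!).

f: a_k = 0, 8, 0, -128/3, 0, 2048/5, 0, -32768/7, …
g: a_k = 0, 16, -32, 256/3, -256, 4096/5, -8192/3, 65536/7, …
Sym-product of L_f,L_g gives L₀ (≤ ord 4).
L = (1536 + 11264·x + 81920·x^2 + 638976·x^3 + 1966080·x^4 + 3407872·x^5 + 4194304·x^7)·Dx + (288 + 7936·x + 78848·x^2 + 495616·x^3 + 2228224·x^4 + 6094848·x^5 + 9175040·x^6 + 3145728·x^7 + 14680064·x^8)·Dx^2 + (48 + 1024·x + 12288·x^2 + 79872·x^3 + 368640·x^4 + 1277952·x^5 + 3145728·x^6 + 4718592·x^7 + 3145728·x^8 + 8388608·x^9)·Dx^3 + (5 + 72·x + 592·x^2 + 3584·x^3 + 16896·x^4 + 61440·x^5 + 172032·x^6 + 393216·x^7 + 589824·x^8 + 524288·x^9 + 1048576·x^10)·Dx^4  (order 4).
h: a_k = 0, 0, 128, -256, 0, -2048/3, 425984/45, -360448/15, …
ICs: h(0) = 0, h′(0) = 0, h′′(0) = 256, h′′′(0) = -1536.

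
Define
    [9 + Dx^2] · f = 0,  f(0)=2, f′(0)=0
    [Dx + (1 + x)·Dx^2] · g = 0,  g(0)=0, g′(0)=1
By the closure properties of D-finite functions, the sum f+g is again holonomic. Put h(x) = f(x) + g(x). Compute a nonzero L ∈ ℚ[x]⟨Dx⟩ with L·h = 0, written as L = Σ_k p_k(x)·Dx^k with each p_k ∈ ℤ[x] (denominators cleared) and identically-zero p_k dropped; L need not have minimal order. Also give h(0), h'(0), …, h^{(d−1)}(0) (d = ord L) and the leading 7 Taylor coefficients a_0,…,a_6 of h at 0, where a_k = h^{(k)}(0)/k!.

f: a_k = 2, 0, -9, 0, 27/4, 0, -81/40, …
g: a_k = 0, 1, -1/2, 1/3, -1/4, 1/5, -1/6, …
L₀ := lclm(L_f,L_g); ord L₀ ≤ 2+2.
L = (135 + 162·x + 81·x^2)·Dx + (99 + 261·x + 243·x^2 + 81·x^3)·Dx^2 + (15 + 18·x + 9·x^2)·Dx^3 + (11 + 29·x + 27·x^2 + 9·x^3)·Dx^4  (order 4).
h: a_k = 2, 1, -19/2, 1/3, 13/2, 1/5, -263/120, …
ICs: h(0) = 2, h′(0) = 1, h′′(0) = -19, h′′′(0) = 2.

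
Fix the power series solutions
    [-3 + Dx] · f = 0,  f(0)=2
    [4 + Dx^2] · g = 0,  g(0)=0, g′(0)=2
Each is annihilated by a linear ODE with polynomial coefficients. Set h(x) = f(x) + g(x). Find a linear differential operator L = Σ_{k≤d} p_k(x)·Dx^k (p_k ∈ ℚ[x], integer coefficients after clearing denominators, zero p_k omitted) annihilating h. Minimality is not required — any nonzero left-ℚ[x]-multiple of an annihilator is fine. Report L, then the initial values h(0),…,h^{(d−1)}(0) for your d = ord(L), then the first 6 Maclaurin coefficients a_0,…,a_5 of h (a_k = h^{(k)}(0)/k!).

L = -12 + 4·Dx - 3·Dx^2 + Dx^3  (order 3).
h: a_k = 2, 8, 9, 23/3, 27/4, 259/60, …
ICs: h(0) = 2, h′(0) = 8, h′′(0) = 18.

f: a_k = 2, 6, 9, 9, 27/4, 81/20, …
g: a_k = 0, 2, 0, -4/3, 0, 4/15, …
Weyl lclm of L_f,L_g ⇒ L₀ (ord ≤ 3).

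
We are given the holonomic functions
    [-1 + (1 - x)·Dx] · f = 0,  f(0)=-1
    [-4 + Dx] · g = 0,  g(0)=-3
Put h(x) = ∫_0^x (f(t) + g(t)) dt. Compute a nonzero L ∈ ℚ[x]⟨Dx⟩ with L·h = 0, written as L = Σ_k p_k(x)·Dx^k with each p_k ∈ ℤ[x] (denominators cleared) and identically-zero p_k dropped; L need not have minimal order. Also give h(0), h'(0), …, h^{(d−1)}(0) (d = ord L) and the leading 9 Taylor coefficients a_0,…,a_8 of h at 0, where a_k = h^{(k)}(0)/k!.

f: a_k = -1, -1, -1, -1, -1, -1, -1, -1, -1, …
g: a_k = -3, -12, -24, -32, -32, -128/5, -256/15, -1024/105, -512/105, …
f+g: L₀ = lclm(L_f,L_g), ord ≤ 1+1.
∫: right-multiply L₀ by Dx.
L = (8 - 16·x)·Dx + (-14 + 32·x - 16·x^2)·Dx^2 + (3 - 7·x + 4·x^2)·Dx^3  (order 3).
h: a_k = 0, -4, -13/2, -25/3, -33/4, -33/5, -133/30, -271/105, -1129/840, …
ICs: h(0) = 0, h′(0) = -4, h′′(0) = -13.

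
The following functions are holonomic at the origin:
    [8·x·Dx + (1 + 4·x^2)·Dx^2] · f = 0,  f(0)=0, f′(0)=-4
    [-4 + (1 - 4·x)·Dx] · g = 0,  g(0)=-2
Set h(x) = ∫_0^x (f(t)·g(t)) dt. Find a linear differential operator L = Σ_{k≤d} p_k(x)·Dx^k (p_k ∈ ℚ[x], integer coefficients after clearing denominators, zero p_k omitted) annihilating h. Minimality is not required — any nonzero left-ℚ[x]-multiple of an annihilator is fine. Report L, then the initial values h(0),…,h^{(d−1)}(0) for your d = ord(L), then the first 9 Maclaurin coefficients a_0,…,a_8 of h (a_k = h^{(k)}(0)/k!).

L = 32·x·Dx + (8 - 8·x + 64·x^2)·Dx^2 + (-1 + 4·x - 4·x^2 + 16·x^3)·Dx^3  (order 3).
h: a_k = 0, 0, 4, 32/3, 88/3, 1408/15, 14272/45, 114176/105, 398656/105, …
ICs: h(0) = 0, h′(0) = 0, h′′(0) = 8.

f: a_k = 0, -4, 0, 16/3, 0, -64/5, 0, 256/7, 0, …
g: a_k = -2, -8, -32, -128, -512, -2048, -8192, -32768, -131072, …
Product ⇒ symmetric product L₀, ord ≤ 2.
h=∫₀ˣh₀: take L = L₀·Dx.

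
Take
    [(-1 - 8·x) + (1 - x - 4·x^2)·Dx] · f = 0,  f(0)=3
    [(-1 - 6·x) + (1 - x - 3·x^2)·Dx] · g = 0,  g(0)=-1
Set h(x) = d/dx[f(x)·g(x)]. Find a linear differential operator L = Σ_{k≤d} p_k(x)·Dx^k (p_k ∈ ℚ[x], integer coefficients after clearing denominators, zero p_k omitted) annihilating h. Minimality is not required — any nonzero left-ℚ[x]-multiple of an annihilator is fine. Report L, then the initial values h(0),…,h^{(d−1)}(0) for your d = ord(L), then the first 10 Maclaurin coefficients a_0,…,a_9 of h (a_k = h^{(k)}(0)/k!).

f: a_k = 3, 3, 15, 27, 87, 195, 543, 1323, 3495, 8787, …
g: a_k = -1, -1, -4, -7, -19, -40, -97, -217, -508, -1159, …
h₀=f·g: eliminate ⇒ L₀, order ≤ 1·1.
h=h₀': d/dx-closure on L₀ ⇒ L.
L = (20 + 30·x - 12·x^2 - 768·x^3 - 708·x^4 + 2520·x^5 + 2880·x^6) + (-2 - 8·x + 57·x^2 + 64·x^3 - 330·x^4 - 285·x^5 + 588·x^6 + 576·x^7)·Dx  (order 1).
h: a_k = -6, -60, -225, -1008, -3360, -11826, -37170, -117744, -354915, -1063560, …
ICs: h(0) = -6.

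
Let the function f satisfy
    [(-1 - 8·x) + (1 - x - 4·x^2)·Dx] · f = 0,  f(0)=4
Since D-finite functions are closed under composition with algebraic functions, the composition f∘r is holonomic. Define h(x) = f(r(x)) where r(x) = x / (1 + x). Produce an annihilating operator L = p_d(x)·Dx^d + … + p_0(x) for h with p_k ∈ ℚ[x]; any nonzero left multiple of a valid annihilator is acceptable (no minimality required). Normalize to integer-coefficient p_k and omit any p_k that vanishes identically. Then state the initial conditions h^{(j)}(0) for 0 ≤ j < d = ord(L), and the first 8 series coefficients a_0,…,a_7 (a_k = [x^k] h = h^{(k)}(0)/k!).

L = (1 + 9·x) + (-1 - 2·x + 3·x^2 + 4·x^3)·Dx  (order 1).
h: a_k = 4, 4, 16, 0, 64, -64, 320, -576, …
ICs: h(0) = 4.

f: a_k = 4, 4, 20, 36, 116, 260, 724, 1764, …
L₀ from L_f via x↦r, Dx↦r'^{-1}Dx.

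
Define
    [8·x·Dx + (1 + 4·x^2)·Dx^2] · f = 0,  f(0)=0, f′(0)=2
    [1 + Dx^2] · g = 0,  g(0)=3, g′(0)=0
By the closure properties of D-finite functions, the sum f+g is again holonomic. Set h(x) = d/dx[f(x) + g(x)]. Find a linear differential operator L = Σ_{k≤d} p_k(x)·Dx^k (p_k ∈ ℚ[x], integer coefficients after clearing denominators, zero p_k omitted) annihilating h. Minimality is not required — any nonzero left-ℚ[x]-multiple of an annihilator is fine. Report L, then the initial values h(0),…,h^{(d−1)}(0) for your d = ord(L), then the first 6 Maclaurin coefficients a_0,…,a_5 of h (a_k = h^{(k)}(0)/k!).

f: a_k = 0, 2, 0, -8/3, 0, 32/5, …
g: a_k = 3, 0, -3/2, 0, 1/8, 0, …
Sum ⇒ L₀ = lclm(L_f,L_g) in ℚ(x)⟨Dx⟩.
h₀' ⇒ L via d/dx closure of L₀.
L = (-376·x + 1600·x^3 + 128·x^5) + (-7 + 76·x^2 + 432·x^4 + 64·x^6)·Dx + (-376·x + 1600·x^3 + 128·x^5)·Dx^2 + (-7 + 76·x^2 + 432·x^4 + 64·x^6)·Dx^3  (order 3).
h: a_k = 2, -3, -8, 1/2, 32, -1/40, …
ICs: h(0) = 2, h′(0) = -3, h′′(0) = -16.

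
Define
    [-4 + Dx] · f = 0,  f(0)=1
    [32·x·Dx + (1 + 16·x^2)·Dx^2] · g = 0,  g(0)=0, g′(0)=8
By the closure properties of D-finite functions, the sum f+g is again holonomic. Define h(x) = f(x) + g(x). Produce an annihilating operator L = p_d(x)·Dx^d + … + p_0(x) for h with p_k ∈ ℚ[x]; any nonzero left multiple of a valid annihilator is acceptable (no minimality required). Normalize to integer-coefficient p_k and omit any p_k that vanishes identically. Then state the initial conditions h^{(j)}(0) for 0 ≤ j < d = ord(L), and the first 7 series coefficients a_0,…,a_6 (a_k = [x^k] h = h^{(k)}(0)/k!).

L = (32 - 256·x - 512·x^2)·Dx + (-12 + 48·x + 64·x^2 - 256·x^3)·Dx^2 + (1 + 4·x + 16·x^2 + 64·x^3)·Dx^3  (order 3).
h: a_k = 1, 12, 8, -32, 32/3, 6272/15, 256/45, …
ICs: h(0) = 1, h′(0) = 12, h′′(0) = 16.

f: a_k = 1, 4, 8, 32/3, 32/3, 128/15, 256/45, …
g: a_k = 0, 8, 0, -128/3, 0, 2048/5, 0, …
L₀ := lclm(L_f,L_g); ord L₀ ≤ 1+2.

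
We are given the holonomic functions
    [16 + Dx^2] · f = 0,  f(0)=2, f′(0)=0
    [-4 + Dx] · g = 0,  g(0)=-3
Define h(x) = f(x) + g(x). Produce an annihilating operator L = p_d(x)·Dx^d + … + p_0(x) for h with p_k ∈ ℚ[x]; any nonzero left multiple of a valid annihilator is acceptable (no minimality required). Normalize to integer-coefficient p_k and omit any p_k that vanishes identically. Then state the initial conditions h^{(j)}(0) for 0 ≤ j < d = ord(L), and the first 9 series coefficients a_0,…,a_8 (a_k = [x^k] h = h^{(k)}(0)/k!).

f: a_k = 2, 0, -16, 0, 64/3, 0, -512/45, 0, 1024/315, …
g: a_k = -3, -12, -24, -32, -32, -128/5, -256/15, -1024/105, -512/105, …
Weyl lclm of L_f,L_g ⇒ L₀ (ord ≤ 3).
L = -64 + 16·Dx - 4·Dx^2 + Dx^3  (order 3).
h: a_k = -1, -12, -40, -32, -32/3, -128/5, -256/9, -1024/105, -512/315, …
ICs: h(0) = -1, h′(0) = -12, h′′(0) = -80.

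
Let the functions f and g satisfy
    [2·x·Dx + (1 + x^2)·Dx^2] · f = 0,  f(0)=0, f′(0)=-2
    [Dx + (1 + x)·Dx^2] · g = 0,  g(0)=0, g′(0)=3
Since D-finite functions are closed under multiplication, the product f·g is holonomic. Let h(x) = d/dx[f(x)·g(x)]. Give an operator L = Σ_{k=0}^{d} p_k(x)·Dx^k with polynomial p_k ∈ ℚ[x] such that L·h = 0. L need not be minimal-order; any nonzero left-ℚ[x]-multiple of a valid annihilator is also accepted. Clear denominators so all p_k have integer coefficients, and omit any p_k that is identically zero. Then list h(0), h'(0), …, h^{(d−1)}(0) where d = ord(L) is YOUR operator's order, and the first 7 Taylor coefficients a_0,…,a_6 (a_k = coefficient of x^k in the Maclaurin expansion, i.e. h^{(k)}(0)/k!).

f: a_k = 0, -2, 0, 2/3, 0, -2/5, 0, …
g: a_k = 0, 3, -3/2, 1, -3/4, 3/5, -1/2, …
Product ⇒ symmetric product L₀, ord ≤ 4.
h=h₀': d/dx-closure on L₀ ⇒ L.
L = (24 + 44·x + 80·x^2 + 156·x^3 + 120·x^4 + 52·x^5 + 4·x^7) + (18 + 124·x + 308·x^2 + 484·x^3 + 544·x^4 + 372·x^5 + 140·x^6 + 12·x^7 + 14·x^8)·Dx + (12 + 64·x + 192·x^2 + 312·x^3 + 360·x^4 + 312·x^5 + 192·x^6 + 72·x^7 + 12·x^8 + 8·x^9)·Dx^2 + (5 + 18·x + 37·x^2 + 56·x^3 + 66·x^4 + 60·x^5 + 42·x^6 + 24·x^7 + 9·x^8 + 2·x^9 + x^10)·Dx^3  (order 3).
h: a_k = 0, -12, 9, 0, 5/2, -52/5, 77/10, …
ICs: h(0) = 0, h′(0) = -12, h′′(0) = 18.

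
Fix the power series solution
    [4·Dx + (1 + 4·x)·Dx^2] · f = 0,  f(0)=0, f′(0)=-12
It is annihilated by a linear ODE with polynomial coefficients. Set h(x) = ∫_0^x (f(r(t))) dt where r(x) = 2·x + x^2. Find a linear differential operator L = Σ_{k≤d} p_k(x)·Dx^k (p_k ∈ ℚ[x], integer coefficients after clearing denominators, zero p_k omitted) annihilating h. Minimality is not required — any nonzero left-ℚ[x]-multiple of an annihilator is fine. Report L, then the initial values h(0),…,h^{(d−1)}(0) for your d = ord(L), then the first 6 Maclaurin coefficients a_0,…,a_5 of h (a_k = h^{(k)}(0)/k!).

L = (7 + 8·x + 4·x^2)·Dx^2 + (1 + 9·x + 12·x^2 + 4·x^3)·Dx^3  (order 3).
h: a_k = 0, 0, -12, 28, -104, 2328/5, …
ICs: h(0) = 0, h′(0) = 0, h′′(0) = -24.

f: a_k = 0, -12, 24, -64, 192, -3072/5, …
Substitute x→r, Dx→(1/r')Dx; clear ⇒ L₀.
h=∫₀ˣh₀: take L = L₀·Dx.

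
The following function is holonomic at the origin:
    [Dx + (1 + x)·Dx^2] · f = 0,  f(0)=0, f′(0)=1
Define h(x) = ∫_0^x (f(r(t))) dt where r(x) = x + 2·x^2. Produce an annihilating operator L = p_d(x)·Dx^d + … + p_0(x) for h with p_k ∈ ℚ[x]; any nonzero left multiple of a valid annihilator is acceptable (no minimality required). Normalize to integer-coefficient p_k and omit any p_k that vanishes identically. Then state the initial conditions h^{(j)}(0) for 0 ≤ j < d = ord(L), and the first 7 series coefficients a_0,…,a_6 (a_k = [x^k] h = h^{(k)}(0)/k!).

L = (-3 + 4·x + 8·x^2)·Dx^2 + (1 + 5·x + 6·x^2 + 8·x^3)·Dx^3  (order 3).
h: a_k = 0, 0, 1/2, 1/2, -5/12, -1/20, 11/30, …
ICs: h(0) = 0, h′(0) = 0, h′′(0) = 1.

f: a_k = 0, 1, -1/2, 1/3, -1/4, 1/5, -1/6, …
Change of var in L_f (x↦r) gives L₀.
h=∫h₀ ⇒ L = L₀·Dx.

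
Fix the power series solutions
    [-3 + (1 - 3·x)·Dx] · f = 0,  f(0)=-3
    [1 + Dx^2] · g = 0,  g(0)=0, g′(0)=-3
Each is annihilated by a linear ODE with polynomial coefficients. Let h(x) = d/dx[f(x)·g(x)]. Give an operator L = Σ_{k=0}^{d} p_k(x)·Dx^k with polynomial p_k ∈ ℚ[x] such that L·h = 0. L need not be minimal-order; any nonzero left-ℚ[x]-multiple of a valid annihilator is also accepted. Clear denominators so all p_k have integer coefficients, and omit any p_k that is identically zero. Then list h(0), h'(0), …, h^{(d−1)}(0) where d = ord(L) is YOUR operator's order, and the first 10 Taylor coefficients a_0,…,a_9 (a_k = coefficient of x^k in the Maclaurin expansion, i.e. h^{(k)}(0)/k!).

L = (-17 - 6·x + 9·x^2) + (-6 + 18·x)·Dx + (1 - 6·x + 9·x^2)·Dx^2  (order 2).
h: a_k = 9, 54, 477/2, 954, 28623/8, 257607/20, 3606497/80, 10819491/70, 2337010057/4480, 2337010057/1344, …
ICs: h(0) = 9, h′(0) = 54.

f: a_k = -3, -9, -27, -81, -243, -729, -2187, -6561, -19683, -59049, …
g: a_k = 0, -3, 0, 1/2, 0, -1/40, 0, 1/1680, 0, -1/120960, …
L₀ := L_f ⊗_s L_g (sym. prod.), ord ≤ 2.
Derive L from L₀ (diff closure).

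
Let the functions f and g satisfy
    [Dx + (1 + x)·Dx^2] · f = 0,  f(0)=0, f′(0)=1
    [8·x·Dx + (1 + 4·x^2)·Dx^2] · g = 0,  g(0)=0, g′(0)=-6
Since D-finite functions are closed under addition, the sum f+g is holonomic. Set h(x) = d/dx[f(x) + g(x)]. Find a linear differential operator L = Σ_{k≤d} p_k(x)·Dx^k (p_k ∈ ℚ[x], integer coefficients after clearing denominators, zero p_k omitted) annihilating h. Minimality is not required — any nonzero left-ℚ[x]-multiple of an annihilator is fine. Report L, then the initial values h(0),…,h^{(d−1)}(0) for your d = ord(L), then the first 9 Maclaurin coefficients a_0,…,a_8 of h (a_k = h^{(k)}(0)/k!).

L = (-8 - 24·x + 96·x^2 + 32·x^3) + (-10 - 16·x + 72·x^2 + 192·x^3 + 64·x^4)·Dx + (-1 + 7·x + 8·x^2 + 32·x^3 + 48·x^4 + 16·x^5)·Dx^2  (order 2).
h: a_k = -5, -1, 25, -1, -95, -1, 385, -1, -1535, …
ICs: h(0) = -5, h′(0) = -1.

f: a_k = 0, 1, -1/2, 1/3, -1/4, 1/5, -1/6, 1/7, -1/8, …
g: a_k = 0, -6, 0, 8, 0, -96/5, 0, 384/7, 0, …
Sum ⇒ L₀ = lclm(L_f,L_g) in ℚ(x)⟨Dx⟩.
Derive L from L₀ (diff closure).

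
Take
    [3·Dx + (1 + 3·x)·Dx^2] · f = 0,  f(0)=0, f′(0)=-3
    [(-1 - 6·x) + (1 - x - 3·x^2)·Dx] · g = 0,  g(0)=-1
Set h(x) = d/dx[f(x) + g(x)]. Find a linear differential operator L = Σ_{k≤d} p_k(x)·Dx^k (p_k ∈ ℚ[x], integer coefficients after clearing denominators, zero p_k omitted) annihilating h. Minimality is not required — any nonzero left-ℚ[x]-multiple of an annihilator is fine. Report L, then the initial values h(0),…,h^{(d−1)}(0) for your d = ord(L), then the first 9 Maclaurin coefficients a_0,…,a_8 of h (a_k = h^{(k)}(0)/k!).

f: a_k = 0, -3, 9/2, -9, 81/4, -243/5, 243/2, -2187/7, 6561/8, …
g: a_k = -1, -1, -4, -7, -19, -40, -97, -217, -508, …
Sum ⇒ L₀ = lclm(L_f,L_g) in ℚ(x)⟨Dx⟩.
Differentiate: ansatz ord ≤ ord L₀ ⇒ L.
L = (-270 - 1422·x - 3780·x^2 - 2916·x^3 - 2916·x^4) + (-24 - 468·x - 2736·x^2 - 5616·x^3 - 5994·x^4 - 4860·x^5)·Dx + (11 + 79·x + 129·x^2 - 171·x^3 - 783·x^4 - 1377·x^5 - 972·x^6)·Dx^2  (order 2).
h: a_k = -4, 1, -48, 5, -443, 147, -3706, 2497, -30114, …
ICs: h(0) = -4, h′(0) = 1.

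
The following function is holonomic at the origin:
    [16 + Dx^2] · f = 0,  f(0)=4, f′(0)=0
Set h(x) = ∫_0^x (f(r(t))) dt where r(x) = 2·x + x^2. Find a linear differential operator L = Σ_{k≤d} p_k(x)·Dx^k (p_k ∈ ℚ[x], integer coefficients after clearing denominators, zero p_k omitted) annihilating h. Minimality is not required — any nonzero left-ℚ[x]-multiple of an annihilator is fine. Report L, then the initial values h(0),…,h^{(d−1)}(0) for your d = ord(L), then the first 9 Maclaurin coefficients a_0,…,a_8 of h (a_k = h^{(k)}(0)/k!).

L = (64 + 192·x + 192·x^2 + 64·x^3)·Dx - Dx^2 + (1 + x)·Dx^3  (order 3).
h: a_k = 0, 4, 0, -128/3, -32, 1952/15, 2048/9, -19456/315, -7552/15, …
ICs: h(0) = 0, h′(0) = 4, h′′(0) = 0.

f: a_k = 4, 0, -32, 0, 128/3, 0, -1024/45, 0, 2048/315, …
L₀ from L_f via x↦r, Dx↦r'^{-1}Dx.
Integrate: L := L₀·Dx.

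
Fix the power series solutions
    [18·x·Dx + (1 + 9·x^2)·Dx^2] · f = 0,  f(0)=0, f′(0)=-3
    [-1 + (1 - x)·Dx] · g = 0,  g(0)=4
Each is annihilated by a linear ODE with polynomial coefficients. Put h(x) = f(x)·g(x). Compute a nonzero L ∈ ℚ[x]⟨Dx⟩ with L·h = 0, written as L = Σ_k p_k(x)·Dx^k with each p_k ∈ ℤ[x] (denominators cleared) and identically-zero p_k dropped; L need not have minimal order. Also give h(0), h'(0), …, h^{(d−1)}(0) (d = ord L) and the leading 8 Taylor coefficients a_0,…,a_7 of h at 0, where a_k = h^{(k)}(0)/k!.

L = 18·x + (2 - 18·x + 36·x^2)·Dx + (-1 + x - 9·x^2 + 9·x^3)·Dx^2  (order 2).
h: a_k = 0, -12, -12, 24, 24, -852/5, -852/5, 37776/35, …
ICs: h(0) = 0, h′(0) = -12.

f: a_k = 0, -3, 0, 9, 0, -243/5, 0, 2187/7, …
g: a_k = 4, 4, 4, 4, 4, 4, 4, 4, …
f·g: L₀ = L_f ⊗_s L_g, ord ≤ 2·1.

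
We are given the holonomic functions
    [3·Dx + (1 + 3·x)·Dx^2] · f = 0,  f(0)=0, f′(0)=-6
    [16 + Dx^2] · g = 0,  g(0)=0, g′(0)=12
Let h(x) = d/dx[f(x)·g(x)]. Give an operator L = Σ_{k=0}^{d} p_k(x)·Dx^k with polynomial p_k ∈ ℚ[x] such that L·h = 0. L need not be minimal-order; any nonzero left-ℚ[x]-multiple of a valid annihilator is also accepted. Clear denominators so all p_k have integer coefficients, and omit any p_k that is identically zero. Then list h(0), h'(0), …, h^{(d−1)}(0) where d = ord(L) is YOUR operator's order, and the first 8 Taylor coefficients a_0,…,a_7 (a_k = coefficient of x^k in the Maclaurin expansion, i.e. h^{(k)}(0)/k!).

f: a_k = 0, -6, 9, -18, 81/2, -486/5, 243, -4374/7, …
g: a_k = 0, 12, 0, -32, 0, 128/5, 0, -1024/105, …
f·g: L₀ = L_f ⊗_s L_g, ord ≤ 2·2.
Differentiate: ansatz ord ≤ ord L₀ ⇒ L.
L = (-252256 - 1400832·x + 774144·x^2 + 36937728·x^3 + 133871616·x^4 + 191102976·x^5 + 95551488·x^6) + (-43296 + 45216·x + 2557440·x^2 + 11404800·x^3 + 19906560·x^4 + 11943936·x^5)·Dx + (-14630 - 16992·x + 831600·x^2 + 6110208·x^3 + 17853696·x^4 + 23887872·x^5 + 11943936·x^6)·Dx^2 + (-2706 + 2826·x + 159840·x^2 + 712800·x^3 + 1244160·x^4 + 746496·x^5)·Dx^3 + (71 + 4410·x + 48951·x^2 + 237600·x^3 + 592920·x^4 + 746496·x^5 + 373248·x^6)·Dx^4  (order 4).
h: a_k = 0, -144, 324, -96, 990, -4464, 64764/5, -1341248/35, …
ICs: h(0) = 0, h′(0) = -144, h′′(0) = 648, h′′′(0) = -576.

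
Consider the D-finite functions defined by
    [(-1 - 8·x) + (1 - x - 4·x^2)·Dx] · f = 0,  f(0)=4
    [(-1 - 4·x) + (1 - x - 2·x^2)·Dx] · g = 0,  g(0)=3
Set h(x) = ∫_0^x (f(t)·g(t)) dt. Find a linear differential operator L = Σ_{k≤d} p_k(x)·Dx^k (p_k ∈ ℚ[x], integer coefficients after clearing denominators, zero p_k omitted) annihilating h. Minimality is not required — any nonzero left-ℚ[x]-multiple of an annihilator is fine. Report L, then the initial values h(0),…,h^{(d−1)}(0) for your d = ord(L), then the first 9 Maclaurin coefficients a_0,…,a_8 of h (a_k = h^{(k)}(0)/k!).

L = (-2 - 10·x + 18·x^2 + 32·x^3)·Dx + (1 - 2·x - 5·x^2 + 6·x^3 + 8·x^4)·Dx^2  (order 2).
h: a_k = 0, 12, 12, 36, 66, 828/5, 356, 852, 1941, …
ICs: h(0) = 0, h′(0) = 12.

f: a_k = 4, 4, 20, 36, 116, 260, 724, 1764, 4660, …
g: a_k = 3, 3, 9, 15, 33, 63, 129, 255, 513, …
L₀ := L_f ⊗_s L_g (sym. prod.), ord ≤ 1.
h=∫₀ˣh₀: take L = L₀·Dx.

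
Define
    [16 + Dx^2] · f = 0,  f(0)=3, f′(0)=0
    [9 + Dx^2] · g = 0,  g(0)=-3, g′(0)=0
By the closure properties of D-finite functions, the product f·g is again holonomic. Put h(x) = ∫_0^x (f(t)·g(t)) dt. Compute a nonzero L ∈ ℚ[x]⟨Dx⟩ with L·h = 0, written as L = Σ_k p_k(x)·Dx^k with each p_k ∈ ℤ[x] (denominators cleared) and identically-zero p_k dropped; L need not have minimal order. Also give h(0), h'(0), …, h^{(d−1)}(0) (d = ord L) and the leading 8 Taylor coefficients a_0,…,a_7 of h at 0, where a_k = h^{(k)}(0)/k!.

f: a_k = 3, 0, -24, 0, 32, 0, -256/15, 0, …
g: a_k = -3, 0, 27/2, 0, -81/8, 0, 243/80, 0, …
Sym-product of L_f,L_g gives L₀ (≤ ord 4).
Integrate: L := L₀·Dx.
L = 49·Dx + 50·Dx^3 + Dx^5  (order 5).
h: a_k = 0, -9, 0, 75/2, 0, -3603/40, 0, 11765/112, …
ICs: h(0) = 0, h′(0) = -9, h′′(0) = 0, h′′′(0) = 225, h′′′′(0) = 0.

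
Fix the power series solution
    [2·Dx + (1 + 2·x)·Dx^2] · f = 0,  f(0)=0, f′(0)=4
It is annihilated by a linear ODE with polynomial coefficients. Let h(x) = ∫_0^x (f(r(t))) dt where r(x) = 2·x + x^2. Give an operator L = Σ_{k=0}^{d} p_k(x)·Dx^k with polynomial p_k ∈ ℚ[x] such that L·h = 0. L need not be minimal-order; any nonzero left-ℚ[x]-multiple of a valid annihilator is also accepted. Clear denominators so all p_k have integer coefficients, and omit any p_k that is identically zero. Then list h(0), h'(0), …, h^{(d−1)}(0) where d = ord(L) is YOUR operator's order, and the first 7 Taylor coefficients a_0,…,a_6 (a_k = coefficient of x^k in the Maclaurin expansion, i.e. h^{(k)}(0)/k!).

L = (3 + 4·x + 2·x^2)·Dx^2 + (1 + 5·x + 6·x^2 + 2·x^3)·Dx^3  (order 3).
h: a_k = 0, 0, 4, -4, 20/3, -68/5, 464/15, …
ICs: h(0) = 0, h′(0) = 0, h′′(0) = 8.

f: a_k = 0, 4, -4, 16/3, -8, 64/5, -64/3, …
Substitute x→r, Dx→(1/r')Dx; clear ⇒ L₀.
Integrate: L := L₀·Dx.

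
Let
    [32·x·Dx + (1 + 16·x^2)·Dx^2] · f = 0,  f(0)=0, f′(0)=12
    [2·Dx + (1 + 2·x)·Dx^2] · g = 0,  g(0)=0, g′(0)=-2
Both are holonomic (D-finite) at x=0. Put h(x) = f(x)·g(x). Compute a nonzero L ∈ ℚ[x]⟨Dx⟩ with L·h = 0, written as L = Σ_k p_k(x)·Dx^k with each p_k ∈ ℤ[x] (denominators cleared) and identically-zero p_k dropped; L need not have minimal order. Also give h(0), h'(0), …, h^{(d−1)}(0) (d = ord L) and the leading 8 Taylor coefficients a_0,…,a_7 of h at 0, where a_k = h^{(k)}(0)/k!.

L = (2304 + 8960·x + 114688·x^2 + 552960·x^3 + 983040·x^4 + 851968·x^5 + 1048576·x^7)·Dx + (1032 + 14720·x + 111872·x^2 + 616448·x^3 + 1884160·x^4 + 3047424·x^5 + 2293760·x^6 + 1572864·x^7 + 3670016·x^8)·Dx^2 + (72 + 2512·x + 19968·x^2 + 99072·x^3 + 393216·x^4 + 1019904·x^5 + 1572864·x^6 + 1376256·x^7 + 1572864·x^8 + 2097152·x^9)·Dx^3 + (17 + 132·x + 964·x^2 + 4864·x^3 + 18432·x^4 + 55296·x^5 + 129024·x^6 + 196608·x^7 + 196608·x^8 + 262144·x^9 + 262144·x^10)·Dx^4  (order 4).
h: a_k = 0, 0, -24, 24, 96, -80, -17024/15, 5504/5, …
ICs: h(0) = 0, h′(0) = 0, h′′(0) = -48, h′′′(0) = 144.

f: a_k = 0, 12, 0, -64, 0, 3072/5, 0, -49152/7, …
g: a_k = 0, -2, 2, -8/3, 4, -32/5, 32/3, -128/7, …
L₀ := L_f ⊗_s L_g (sym. prod.), ord ≤ 4.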